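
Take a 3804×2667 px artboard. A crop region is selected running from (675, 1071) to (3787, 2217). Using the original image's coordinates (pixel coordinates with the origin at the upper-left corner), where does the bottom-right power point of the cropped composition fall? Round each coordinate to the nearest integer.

(2750, 1835)

Crop width = 3787 − 675 = 3112 px; one third is 1037.33 px.
Crop height = 2217 − 1071 = 1146 px; one third is 382.00 px.
The bottom-right point is two-thirds across and two-thirds down within the crop:
x = 675 + 2 × 1037.33 ≈ 2750; y = 1071 + 2 × 382.00 ≈ 1835.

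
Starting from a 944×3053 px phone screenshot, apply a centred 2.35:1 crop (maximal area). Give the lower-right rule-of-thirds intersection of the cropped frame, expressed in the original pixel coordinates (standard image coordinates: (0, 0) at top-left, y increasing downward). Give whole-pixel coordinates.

x = 629 px, y = 1593 px

944/3053 < 2.35/1, so the 2.35:1 crop keeps the full width 944 and trims height to 944 × 1/2.35 = 401.70 px.
Top offset = (3053 − 401.70)/2 = 1325.65 px; left offset = 0.
Lower-right is two-thirds across and two-thirds down within the crop:
x = 0.00 + 2 × 944.00/3 ≈ 629; y = 1325.65 + 2 × 401.70/3 ≈ 1593.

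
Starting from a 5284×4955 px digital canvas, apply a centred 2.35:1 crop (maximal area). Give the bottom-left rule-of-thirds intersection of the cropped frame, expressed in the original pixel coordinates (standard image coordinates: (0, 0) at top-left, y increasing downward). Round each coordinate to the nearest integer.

x = 1761 px, y = 2852 px

5284/4955 < 2.35/1, so the 2.35:1 crop keeps the full width 5284 and trims height to 5284 × 1/2.35 = 2248.51 px.
Top offset = (4955 − 2248.51)/2 = 1353.24 px; left offset = 0.
Bottom-left is one-third across and two-thirds down within the crop:
x = 0.00 + 1 × 5284.00/3 ≈ 1761; y = 1353.24 + 2 × 2248.51/3 ≈ 2852.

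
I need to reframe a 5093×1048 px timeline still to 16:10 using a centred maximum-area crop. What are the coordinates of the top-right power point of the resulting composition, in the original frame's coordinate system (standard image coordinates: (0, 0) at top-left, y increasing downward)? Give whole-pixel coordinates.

(2826, 349)

5093/1048 > 16/10, so the 16:10 crop keeps the full height 1048 and trims width to 1048 × 16/10 = 1676.80 px.
Left offset = (5093 − 1676.80)/2 = 1708.10 px; top offset = 0.
Top-right is two-thirds across and one-third down within the crop:
x = 1708.10 + 2 × 1676.80/3 ≈ 2826; y = 0.00 + 1 × 1048.00/3 ≈ 349.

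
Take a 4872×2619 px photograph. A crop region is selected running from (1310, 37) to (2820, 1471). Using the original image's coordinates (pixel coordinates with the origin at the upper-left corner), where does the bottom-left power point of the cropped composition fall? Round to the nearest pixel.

x = 1813 px, y = 993 px

Crop width = 2820 − 1310 = 1510 px; one third is 503.33 px.
Crop height = 1471 − 37 = 1434 px; one third is 478.00 px.
The bottom-left point is one-third across and two-thirds down within the crop:
x = 1310 + 1 × 503.33 ≈ 1813; y = 37 + 2 × 478.00 ≈ 993.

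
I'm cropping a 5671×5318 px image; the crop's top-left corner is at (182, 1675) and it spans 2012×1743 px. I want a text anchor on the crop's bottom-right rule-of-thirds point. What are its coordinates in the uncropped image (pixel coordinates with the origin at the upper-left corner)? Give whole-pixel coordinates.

One third of the crop width 2012 is 670.67 px.
One third of the crop height 1743 is 581.00 px.
The bottom-right point is two-thirds across and two-thirds down within the crop:
x = 182 + 2 × 670.67 ≈ 1523; y = 1675 + 2 × 581.00 ≈ 2837.

x = 1523 px, y = 2837 px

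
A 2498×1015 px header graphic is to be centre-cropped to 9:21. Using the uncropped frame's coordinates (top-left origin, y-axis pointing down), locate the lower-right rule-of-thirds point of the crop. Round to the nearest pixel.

(1322, 677)

2498/1015 > 9/21, so the 9:21 crop keeps the full height 1015 and trims width to 1015 × 9/21 = 435.00 px.
Left offset = (2498 − 435.00)/2 = 1031.50 px; top offset = 0.
Lower-right is two-thirds across and two-thirds down within the crop:
x = 1031.50 + 2 × 435.00/3 ≈ 1322; y = 0.00 + 2 × 1015.00/3 ≈ 677.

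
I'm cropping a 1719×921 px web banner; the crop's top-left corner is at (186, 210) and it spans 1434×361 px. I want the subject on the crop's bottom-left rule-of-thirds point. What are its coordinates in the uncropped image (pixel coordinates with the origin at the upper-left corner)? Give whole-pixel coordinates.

(664, 451)

One third of the crop width 1434 is 478.00 px.
One third of the crop height 361 is 120.33 px.
The bottom-left point is one-third across and two-thirds down within the crop:
x = 186 + 1 × 478.00 ≈ 664; y = 210 + 2 × 120.33 ≈ 451.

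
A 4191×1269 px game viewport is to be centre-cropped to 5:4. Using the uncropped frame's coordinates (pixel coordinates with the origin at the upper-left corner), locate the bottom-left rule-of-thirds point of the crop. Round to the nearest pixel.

4191/1269 > 5/4, so the 5:4 crop keeps the full height 1269 and trims width to 1269 × 5/4 = 1586.25 px.
Left offset = (4191 − 1586.25)/2 = 1302.38 px; top offset = 0.
Bottom-left is one-third across and two-thirds down within the crop:
x = 1302.38 + 1 × 1586.25/3 ≈ 1831; y = 0.00 + 2 × 1269.00/3 ≈ 846.

(1831, 846)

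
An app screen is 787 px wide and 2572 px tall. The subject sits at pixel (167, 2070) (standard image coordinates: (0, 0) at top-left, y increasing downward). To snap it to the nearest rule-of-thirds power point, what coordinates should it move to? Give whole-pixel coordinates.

(262, 1715)

Third lines: x ∈ {262, 525}, y ∈ {857, 1715}.
167 is closer to x = 262; 2070 is closer to y = 1715.
So the nearest intersection is the lower-left power point.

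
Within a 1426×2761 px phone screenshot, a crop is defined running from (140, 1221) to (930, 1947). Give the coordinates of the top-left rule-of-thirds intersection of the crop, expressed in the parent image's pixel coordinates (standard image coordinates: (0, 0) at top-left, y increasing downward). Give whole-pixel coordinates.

Crop width = 930 − 140 = 790 px; one third is 263.33 px.
Crop height = 1947 − 1221 = 726 px; one third is 242.00 px.
The top-left point is one-third across and one-third down within the crop:
x = 140 + 1 × 263.33 ≈ 403; y = 1221 + 1 × 242.00 ≈ 1463.

x = 403 px, y = 1463 px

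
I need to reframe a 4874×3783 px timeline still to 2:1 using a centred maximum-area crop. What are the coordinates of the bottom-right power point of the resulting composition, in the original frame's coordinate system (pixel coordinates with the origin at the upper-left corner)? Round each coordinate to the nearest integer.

(3249, 2298)

4874/3783 < 2/1, so the 2:1 crop keeps the full width 4874 and trims height to 4874 × 1/2 = 2437.00 px.
Top offset = (3783 − 2437.00)/2 = 673.00 px; left offset = 0.
Bottom-right is two-thirds across and two-thirds down within the crop:
x = 0.00 + 2 × 4874.00/3 ≈ 3249; y = 673.00 + 2 × 2437.00/3 ≈ 2298.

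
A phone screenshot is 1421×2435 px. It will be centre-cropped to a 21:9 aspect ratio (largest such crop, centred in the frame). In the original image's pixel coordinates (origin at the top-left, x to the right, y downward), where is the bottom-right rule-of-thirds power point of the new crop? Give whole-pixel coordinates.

1421/2435 < 21/9, so the 21:9 crop keeps the full width 1421 and trims height to 1421 × 9/21 = 609.00 px.
Top offset = (2435 − 609.00)/2 = 913.00 px; left offset = 0.
Bottom-right is two-thirds across and two-thirds down within the crop:
x = 0.00 + 2 × 1421.00/3 ≈ 947; y = 913.00 + 2 × 609.00/3 ≈ 1319.

(947, 1319)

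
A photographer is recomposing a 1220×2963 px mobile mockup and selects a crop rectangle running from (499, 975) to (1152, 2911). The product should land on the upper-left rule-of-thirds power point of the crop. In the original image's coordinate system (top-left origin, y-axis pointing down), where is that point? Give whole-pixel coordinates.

Crop width = 1152 − 499 = 653 px; one third is 217.67 px.
Crop height = 2911 − 975 = 1936 px; one third is 645.33 px.
The upper-left point is one-third across and one-third down within the crop:
x = 499 + 1 × 217.67 ≈ 717; y = 975 + 1 × 645.33 ≈ 1620.

x = 717 px, y = 1620 px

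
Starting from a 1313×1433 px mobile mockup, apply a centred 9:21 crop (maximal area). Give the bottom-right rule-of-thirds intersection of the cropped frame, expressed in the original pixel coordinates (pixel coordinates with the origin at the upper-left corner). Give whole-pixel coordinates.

(759, 955)

1313/1433 > 9/21, so the 9:21 crop keeps the full height 1433 and trims width to 1433 × 9/21 = 614.14 px.
Left offset = (1313 − 614.14)/2 = 349.43 px; top offset = 0.
Bottom-right is two-thirds across and two-thirds down within the crop:
x = 349.43 + 2 × 614.14/3 ≈ 759; y = 0.00 + 2 × 1433.00/3 ≈ 955.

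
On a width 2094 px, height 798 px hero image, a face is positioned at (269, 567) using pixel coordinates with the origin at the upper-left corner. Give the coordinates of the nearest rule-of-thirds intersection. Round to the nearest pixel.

Third lines: x ∈ {698, 1396}, y ∈ {266, 532}.
269 is closer to x = 698; 567 is closer to y = 532.
So the nearest intersection is the lower-left power point.

(698, 532)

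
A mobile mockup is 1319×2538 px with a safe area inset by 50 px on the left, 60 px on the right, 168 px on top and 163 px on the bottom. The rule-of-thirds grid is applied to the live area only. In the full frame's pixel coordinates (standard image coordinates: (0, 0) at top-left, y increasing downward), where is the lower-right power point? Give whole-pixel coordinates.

Content width = 1319 − 50 − 60 = 1209 px; content height = 2538 − 168 − 163 = 2207 px.
Lower-right is two-thirds across and two-thirds down within the live area.
x = 50 + 2 × 1209/3 = 50 + 806.00 ≈ 856
y = 168 + 2 × 2207/3 = 168 + 1471.33 ≈ 1639

(856, 1639)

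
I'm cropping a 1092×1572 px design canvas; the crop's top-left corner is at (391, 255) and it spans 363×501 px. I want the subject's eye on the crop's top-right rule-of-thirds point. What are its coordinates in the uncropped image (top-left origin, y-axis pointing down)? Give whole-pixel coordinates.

One third of the crop width 363 is 121.00 px.
One third of the crop height 501 is 167.00 px.
The top-right point is two-thirds across and one-third down within the crop:
x = 391 + 2 × 121.00 ≈ 633; y = 255 + 1 × 167.00 ≈ 422.

x = 633 px, y = 422 px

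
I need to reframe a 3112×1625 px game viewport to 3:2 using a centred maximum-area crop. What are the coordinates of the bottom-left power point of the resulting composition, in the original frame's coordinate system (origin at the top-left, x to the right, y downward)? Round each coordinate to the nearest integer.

x = 1150 px, y = 1083 px

3112/1625 > 3/2, so the 3:2 crop keeps the full height 1625 and trims width to 1625 × 3/2 = 2437.50 px.
Left offset = (3112 − 2437.50)/2 = 337.25 px; top offset = 0.
Bottom-left is one-third across and two-thirds down within the crop:
x = 337.25 + 1 × 2437.50/3 ≈ 1150; y = 0.00 + 2 × 1625.00/3 ≈ 1083.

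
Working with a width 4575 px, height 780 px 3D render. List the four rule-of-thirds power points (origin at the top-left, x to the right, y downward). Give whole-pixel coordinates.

One third of 4575 is 1525; one third of 780 is 260.
Vertical third lines at x = 1525 and x = 3050; horizontal third lines at y = 260 and y = 520.

(1525, 260), (3050, 260), (1525, 520), (3050, 520)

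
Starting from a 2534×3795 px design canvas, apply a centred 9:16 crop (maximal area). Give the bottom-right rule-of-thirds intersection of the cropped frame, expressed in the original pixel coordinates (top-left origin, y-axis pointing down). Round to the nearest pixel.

(1623, 2530)

2534/3795 > 9/16, so the 9:16 crop keeps the full height 3795 and trims width to 3795 × 9/16 = 2134.69 px.
Left offset = (2534 − 2134.69)/2 = 199.66 px; top offset = 0.
Bottom-right is two-thirds across and two-thirds down within the crop:
x = 199.66 + 2 × 2134.69/3 ≈ 1623; y = 0.00 + 2 × 3795.00/3 ≈ 2530.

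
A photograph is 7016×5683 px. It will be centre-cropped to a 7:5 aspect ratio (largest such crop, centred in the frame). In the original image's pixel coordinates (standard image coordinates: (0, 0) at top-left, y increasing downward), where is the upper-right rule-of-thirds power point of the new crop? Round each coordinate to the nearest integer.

7016/5683 < 7/5, so the 7:5 crop keeps the full width 7016 and trims height to 7016 × 5/7 = 5011.43 px.
Top offset = (5683 − 5011.43)/2 = 335.79 px; left offset = 0.
Upper-right is two-thirds across and one-third down within the crop:
x = 0.00 + 2 × 7016.00/3 ≈ 4677; y = 335.79 + 1 × 5011.43/3 ≈ 2006.

(4677, 2006)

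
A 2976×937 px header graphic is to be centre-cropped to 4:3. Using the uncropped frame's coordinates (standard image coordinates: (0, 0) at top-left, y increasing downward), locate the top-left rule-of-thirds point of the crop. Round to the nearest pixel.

x = 1280 px, y = 312 px

2976/937 > 4/3, so the 4:3 crop keeps the full height 937 and trims width to 937 × 4/3 = 1249.33 px.
Left offset = (2976 − 1249.33)/2 = 863.33 px; top offset = 0.
Top-left is one-third across and one-third down within the crop:
x = 863.33 + 1 × 1249.33/3 ≈ 1280; y = 0.00 + 1 × 937.00/3 ≈ 312.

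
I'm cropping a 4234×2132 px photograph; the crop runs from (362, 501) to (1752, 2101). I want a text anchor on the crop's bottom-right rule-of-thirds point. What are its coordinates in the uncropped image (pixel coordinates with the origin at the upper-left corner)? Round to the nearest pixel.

Crop width = 1752 − 362 = 1390 px; one third is 463.33 px.
Crop height = 2101 − 501 = 1600 px; one third is 533.33 px.
The bottom-right point is two-thirds across and two-thirds down within the crop:
x = 362 + 2 × 463.33 ≈ 1289; y = 501 + 2 × 533.33 ≈ 1568.

(1289, 1568)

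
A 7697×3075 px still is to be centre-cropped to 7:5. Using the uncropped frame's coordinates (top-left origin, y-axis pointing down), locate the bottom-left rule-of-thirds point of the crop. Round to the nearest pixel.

7697/3075 > 7/5, so the 7:5 crop keeps the full height 3075 and trims width to 3075 × 7/5 = 4305.00 px.
Left offset = (7697 − 4305.00)/2 = 1696.00 px; top offset = 0.
Bottom-left is one-third across and two-thirds down within the crop:
x = 1696.00 + 1 × 4305.00/3 ≈ 3131; y = 0.00 + 2 × 3075.00/3 ≈ 2050.

x = 3131 px, y = 2050 px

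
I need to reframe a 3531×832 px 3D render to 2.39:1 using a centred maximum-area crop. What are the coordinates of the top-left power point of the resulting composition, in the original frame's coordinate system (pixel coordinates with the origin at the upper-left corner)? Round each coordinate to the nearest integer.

x = 1434 px, y = 277 px

3531/832 > 2.39/1, so the 2.39:1 crop keeps the full height 832 and trims width to 832 × 2.39/1 = 1988.48 px.
Left offset = (3531 − 1988.48)/2 = 771.26 px; top offset = 0.
Top-left is one-third across and one-third down within the crop:
x = 771.26 + 1 × 1988.48/3 ≈ 1434; y = 0.00 + 1 × 832.00/3 ≈ 277.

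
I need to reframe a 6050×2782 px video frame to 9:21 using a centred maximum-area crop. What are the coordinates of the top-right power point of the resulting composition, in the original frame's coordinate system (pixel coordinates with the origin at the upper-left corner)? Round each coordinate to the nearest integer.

6050/2782 > 9/21, so the 9:21 crop keeps the full height 2782 and trims width to 2782 × 9/21 = 1192.29 px.
Left offset = (6050 − 1192.29)/2 = 2428.86 px; top offset = 0.
Top-right is two-thirds across and one-third down within the crop:
x = 2428.86 + 2 × 1192.29/3 ≈ 3224; y = 0.00 + 1 × 2782.00/3 ≈ 927.

x = 3224 px, y = 927 px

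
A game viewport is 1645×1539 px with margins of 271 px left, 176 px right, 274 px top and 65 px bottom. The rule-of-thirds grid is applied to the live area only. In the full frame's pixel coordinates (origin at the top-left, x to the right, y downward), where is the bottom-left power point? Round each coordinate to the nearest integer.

Content width = 1645 − 271 − 176 = 1198 px; content height = 1539 − 274 − 65 = 1200 px.
Bottom-left is one-third across and two-thirds down within the live area.
x = 271 + 1 × 1198/3 = 271 + 399.33 ≈ 670
y = 274 + 2 × 1200/3 = 274 + 800.00 ≈ 1074

(670, 1074)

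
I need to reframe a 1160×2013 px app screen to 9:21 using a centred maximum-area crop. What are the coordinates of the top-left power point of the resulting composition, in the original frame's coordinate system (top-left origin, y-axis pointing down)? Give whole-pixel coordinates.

1160/2013 > 9/21, so the 9:21 crop keeps the full height 2013 and trims width to 2013 × 9/21 = 862.71 px.
Left offset = (1160 − 862.71)/2 = 148.64 px; top offset = 0.
Top-left is one-third across and one-third down within the crop:
x = 148.64 + 1 × 862.71/3 ≈ 436; y = 0.00 + 1 × 2013.00/3 ≈ 671.

x = 436 px, y = 671 px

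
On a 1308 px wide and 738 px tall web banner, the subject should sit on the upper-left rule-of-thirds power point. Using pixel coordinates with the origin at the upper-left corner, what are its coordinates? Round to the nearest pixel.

(436, 246)

The upper-left point sits one-third of the way across and one-third of the way down.
x = 1 × 1308/3 ≈ 436; y = 1 × 738/3 ≈ 246.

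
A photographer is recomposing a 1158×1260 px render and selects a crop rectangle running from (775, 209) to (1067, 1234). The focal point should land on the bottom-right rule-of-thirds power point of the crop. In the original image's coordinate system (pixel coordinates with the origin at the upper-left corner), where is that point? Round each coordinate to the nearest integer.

(970, 892)

Crop width = 1067 − 775 = 292 px; one third is 97.33 px.
Crop height = 1234 − 209 = 1025 px; one third is 341.67 px.
The bottom-right point is two-thirds across and two-thirds down within the crop:
x = 775 + 2 × 97.33 ≈ 970; y = 209 + 2 × 341.67 ≈ 892.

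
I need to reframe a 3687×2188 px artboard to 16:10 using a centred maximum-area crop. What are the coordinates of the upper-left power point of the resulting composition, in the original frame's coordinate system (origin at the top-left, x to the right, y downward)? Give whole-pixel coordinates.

3687/2188 > 16/10, so the 16:10 crop keeps the full height 2188 and trims width to 2188 × 16/10 = 3500.80 px.
Left offset = (3687 − 3500.80)/2 = 93.10 px; top offset = 0.
Upper-left is one-third across and one-third down within the crop:
x = 93.10 + 1 × 3500.80/3 ≈ 1260; y = 0.00 + 1 × 2188.00/3 ≈ 729.

(1260, 729)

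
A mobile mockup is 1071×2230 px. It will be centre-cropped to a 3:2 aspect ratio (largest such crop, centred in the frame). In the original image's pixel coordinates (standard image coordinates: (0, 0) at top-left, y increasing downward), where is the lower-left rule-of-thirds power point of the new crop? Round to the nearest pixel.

1071/2230 < 3/2, so the 3:2 crop keeps the full width 1071 and trims height to 1071 × 2/3 = 714.00 px.
Top offset = (2230 − 714.00)/2 = 758.00 px; left offset = 0.
Lower-left is one-third across and two-thirds down within the crop:
x = 0.00 + 1 × 1071.00/3 ≈ 357; y = 758.00 + 2 × 714.00/3 ≈ 1234.

(357, 1234)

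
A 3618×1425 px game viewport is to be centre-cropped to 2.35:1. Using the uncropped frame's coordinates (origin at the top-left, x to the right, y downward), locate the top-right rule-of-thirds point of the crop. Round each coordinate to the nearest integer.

(2367, 475)

3618/1425 > 2.35/1, so the 2.35:1 crop keeps the full height 1425 and trims width to 1425 × 2.35/1 = 3348.75 px.
Left offset = (3618 − 3348.75)/2 = 134.62 px; top offset = 0.
Top-right is two-thirds across and one-third down within the crop:
x = 134.62 + 2 × 3348.75/3 ≈ 2367; y = 0.00 + 1 × 1425.00/3 ≈ 475.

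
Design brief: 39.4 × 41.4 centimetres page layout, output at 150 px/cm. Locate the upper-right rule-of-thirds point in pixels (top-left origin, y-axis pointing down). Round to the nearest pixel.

In pixels the canvas is 39.4 × 150 = 5910 wide and 41.4 × 150 = 6210 tall.
The upper-right point is two-thirds across and one-third down:
x = 2 × 5910/3 ≈ 3940; y = 1 × 6210/3 ≈ 2070.

(3940, 2070)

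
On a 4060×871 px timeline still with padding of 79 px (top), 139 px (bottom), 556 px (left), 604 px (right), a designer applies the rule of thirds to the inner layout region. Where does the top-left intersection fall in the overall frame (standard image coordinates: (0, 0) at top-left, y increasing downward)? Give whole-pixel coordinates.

Content width = 4060 − 556 − 604 = 2900 px; content height = 871 − 79 − 139 = 653 px.
Top-left is one-third across and one-third down within the inner layout region.
x = 556 + 1 × 2900/3 = 556 + 966.67 ≈ 1523
y = 79 + 1 × 653/3 = 79 + 217.67 ≈ 297

x = 1523 px, y = 297 px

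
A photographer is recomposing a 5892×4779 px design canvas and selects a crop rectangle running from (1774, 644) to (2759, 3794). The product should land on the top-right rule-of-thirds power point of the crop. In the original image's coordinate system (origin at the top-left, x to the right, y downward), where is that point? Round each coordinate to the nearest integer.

x = 2431 px, y = 1694 px

Crop width = 2759 − 1774 = 985 px; one third is 328.33 px.
Crop height = 3794 − 644 = 3150 px; one third is 1050.00 px.
The top-right point is two-thirds across and one-third down within the crop:
x = 1774 + 2 × 328.33 ≈ 2431; y = 644 + 1 × 1050.00 ≈ 1694.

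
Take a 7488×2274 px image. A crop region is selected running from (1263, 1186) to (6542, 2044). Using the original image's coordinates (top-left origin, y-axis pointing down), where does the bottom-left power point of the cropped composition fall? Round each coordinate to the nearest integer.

(3023, 1758)

Crop width = 6542 − 1263 = 5279 px; one third is 1759.67 px.
Crop height = 2044 − 1186 = 858 px; one third is 286.00 px.
The bottom-left point is one-third across and two-thirds down within the crop:
x = 1263 + 1 × 1759.67 ≈ 3023; y = 1186 + 2 × 286.00 ≈ 1758.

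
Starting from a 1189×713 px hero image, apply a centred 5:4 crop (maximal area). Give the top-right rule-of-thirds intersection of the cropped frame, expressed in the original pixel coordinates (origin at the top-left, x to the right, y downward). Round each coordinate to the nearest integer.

1189/713 > 5/4, so the 5:4 crop keeps the full height 713 and trims width to 713 × 5/4 = 891.25 px.
Left offset = (1189 − 891.25)/2 = 148.88 px; top offset = 0.
Top-right is two-thirds across and one-third down within the crop:
x = 148.88 + 2 × 891.25/3 ≈ 743; y = 0.00 + 1 × 713.00/3 ≈ 238.

x = 743 px, y = 238 px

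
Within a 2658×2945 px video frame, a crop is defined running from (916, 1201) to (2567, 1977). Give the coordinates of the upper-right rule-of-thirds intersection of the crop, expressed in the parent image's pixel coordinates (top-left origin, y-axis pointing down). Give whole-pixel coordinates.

Crop width = 2567 − 916 = 1651 px; one third is 550.33 px.
Crop height = 1977 − 1201 = 776 px; one third is 258.67 px.
The upper-right point is two-thirds across and one-third down within the crop:
x = 916 + 2 × 550.33 ≈ 2017; y = 1201 + 1 × 258.67 ≈ 1460.

x = 2017 px, y = 1460 px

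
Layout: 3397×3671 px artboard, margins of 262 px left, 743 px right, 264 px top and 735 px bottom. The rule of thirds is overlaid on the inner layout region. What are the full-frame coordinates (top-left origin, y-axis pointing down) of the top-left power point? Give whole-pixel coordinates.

Content width = 3397 − 262 − 743 = 2392 px; content height = 3671 − 264 − 735 = 2672 px.
Top-left is one-third across and one-third down within the inner layout region.
x = 262 + 1 × 2392/3 = 262 + 797.33 ≈ 1059
y = 264 + 1 × 2672/3 = 264 + 890.67 ≈ 1155

(1059, 1155)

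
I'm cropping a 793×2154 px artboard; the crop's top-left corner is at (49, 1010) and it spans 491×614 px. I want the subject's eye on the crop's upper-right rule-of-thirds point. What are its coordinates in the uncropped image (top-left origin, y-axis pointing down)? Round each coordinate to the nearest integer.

One third of the crop width 491 is 163.67 px.
One third of the crop height 614 is 204.67 px.
The upper-right point is two-thirds across and one-third down within the crop:
x = 49 + 2 × 163.67 ≈ 376; y = 1010 + 1 × 204.67 ≈ 1215.

x = 376 px, y = 1215 px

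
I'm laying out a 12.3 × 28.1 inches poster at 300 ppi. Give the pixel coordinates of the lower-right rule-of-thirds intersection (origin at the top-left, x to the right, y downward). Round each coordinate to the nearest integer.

In pixels the canvas is 12.3 × 300 = 3690 wide and 28.1 × 300 = 8430 tall.
The lower-right point is two-thirds across and two-thirds down:
x = 2 × 3690/3 ≈ 2460; y = 2 × 8430/3 ≈ 5620.

(2460, 5620)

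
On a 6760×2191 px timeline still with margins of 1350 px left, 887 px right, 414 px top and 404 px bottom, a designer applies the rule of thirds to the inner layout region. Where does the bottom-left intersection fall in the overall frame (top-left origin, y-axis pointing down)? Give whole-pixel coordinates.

(2858, 1329)

Content width = 6760 − 1350 − 887 = 4523 px; content height = 2191 − 414 − 404 = 1373 px.
Bottom-left is one-third across and two-thirds down within the inner layout region.
x = 1350 + 1 × 4523/3 = 1350 + 1507.67 ≈ 2858
y = 414 + 2 × 1373/3 = 414 + 915.33 ≈ 1329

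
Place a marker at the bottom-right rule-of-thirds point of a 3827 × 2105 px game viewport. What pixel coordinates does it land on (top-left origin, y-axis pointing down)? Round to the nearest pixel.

The bottom-right point sits two-thirds of the way across and two-thirds of the way down.
x = 2 × 3827/3 ≈ 2551; y = 2 × 2105/3 ≈ 1403.

x = 2551 px, y = 1403 px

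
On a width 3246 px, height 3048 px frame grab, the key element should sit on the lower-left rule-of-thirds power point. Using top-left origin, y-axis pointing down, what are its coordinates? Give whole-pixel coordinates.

(1082, 2032)

The lower-left point sits one-third of the way across and two-thirds of the way down.
x = 1 × 3246/3 ≈ 1082; y = 2 × 3048/3 ≈ 2032.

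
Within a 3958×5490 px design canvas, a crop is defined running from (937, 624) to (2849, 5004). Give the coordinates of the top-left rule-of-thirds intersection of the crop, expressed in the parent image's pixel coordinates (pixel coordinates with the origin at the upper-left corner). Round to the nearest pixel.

x = 1574 px, y = 2084 px

Crop width = 2849 − 937 = 1912 px; one third is 637.33 px.
Crop height = 5004 − 624 = 4380 px; one third is 1460.00 px.
The top-left point is one-third across and one-third down within the crop:
x = 937 + 1 × 637.33 ≈ 1574; y = 624 + 1 × 1460.00 ≈ 2084.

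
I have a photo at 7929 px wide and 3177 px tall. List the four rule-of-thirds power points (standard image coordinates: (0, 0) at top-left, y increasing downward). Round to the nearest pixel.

One third of 7929 is 2643; one third of 3177 is 1059.
Vertical third lines at x = 2643 and x = 5286; horizontal third lines at y = 1059 and y = 2118.

(2643, 1059), (5286, 1059), (2643, 2118), (5286, 2118)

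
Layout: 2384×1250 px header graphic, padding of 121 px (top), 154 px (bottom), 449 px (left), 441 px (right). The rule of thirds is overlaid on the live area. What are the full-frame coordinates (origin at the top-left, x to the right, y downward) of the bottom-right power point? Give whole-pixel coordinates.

Content width = 2384 − 449 − 441 = 1494 px; content height = 1250 − 121 − 154 = 975 px.
Bottom-right is two-thirds across and two-thirds down within the live area.
x = 449 + 2 × 1494/3 = 449 + 996.00 ≈ 1445
y = 121 + 2 × 975/3 = 121 + 650.00 ≈ 771

x = 1445 px, y = 771 px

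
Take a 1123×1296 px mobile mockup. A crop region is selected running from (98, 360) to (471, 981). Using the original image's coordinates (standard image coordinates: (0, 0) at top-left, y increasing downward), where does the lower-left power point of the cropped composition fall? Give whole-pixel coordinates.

x = 222 px, y = 774 px

Crop width = 471 − 98 = 373 px; one third is 124.33 px.
Crop height = 981 − 360 = 621 px; one third is 207.00 px.
The lower-left point is one-third across and two-thirds down within the crop:
x = 98 + 1 × 124.33 ≈ 222; y = 360 + 2 × 207.00 ≈ 774.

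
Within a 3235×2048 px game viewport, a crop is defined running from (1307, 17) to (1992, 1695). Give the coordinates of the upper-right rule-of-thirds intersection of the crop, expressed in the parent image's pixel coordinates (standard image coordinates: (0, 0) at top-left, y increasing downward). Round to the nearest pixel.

(1764, 576)

Crop width = 1992 − 1307 = 685 px; one third is 228.33 px.
Crop height = 1695 − 17 = 1678 px; one third is 559.33 px.
The upper-right point is two-thirds across and one-third down within the crop:
x = 1307 + 2 × 228.33 ≈ 1764; y = 17 + 1 × 559.33 ≈ 576.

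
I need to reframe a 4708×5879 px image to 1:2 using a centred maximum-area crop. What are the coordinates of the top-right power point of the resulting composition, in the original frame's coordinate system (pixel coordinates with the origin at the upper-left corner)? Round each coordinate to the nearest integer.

4708/5879 > 1/2, so the 1:2 crop keeps the full height 5879 and trims width to 5879 × 1/2 = 2939.50 px.
Left offset = (4708 − 2939.50)/2 = 884.25 px; top offset = 0.
Top-right is two-thirds across and one-third down within the crop:
x = 884.25 + 2 × 2939.50/3 ≈ 2844; y = 0.00 + 1 × 5879.00/3 ≈ 1960.

x = 2844 px, y = 1960 px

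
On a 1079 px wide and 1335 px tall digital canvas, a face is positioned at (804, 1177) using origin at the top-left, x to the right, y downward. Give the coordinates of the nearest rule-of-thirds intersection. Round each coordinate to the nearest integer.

Third lines: x ∈ {360, 719}, y ∈ {445, 890}.
804 is closer to x = 719; 1177 is closer to y = 890.
So the nearest intersection is the lower-right power point.

(719, 890)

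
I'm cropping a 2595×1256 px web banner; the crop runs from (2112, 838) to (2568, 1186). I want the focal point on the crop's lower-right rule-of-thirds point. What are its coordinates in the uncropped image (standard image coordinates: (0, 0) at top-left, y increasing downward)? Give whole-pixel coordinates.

(2416, 1070)

Crop width = 2568 − 2112 = 456 px; one third is 152.00 px.
Crop height = 1186 − 838 = 348 px; one third is 116.00 px.
The lower-right point is two-thirds across and two-thirds down within the crop:
x = 2112 + 2 × 152.00 ≈ 2416; y = 838 + 2 × 116.00 ≈ 1070.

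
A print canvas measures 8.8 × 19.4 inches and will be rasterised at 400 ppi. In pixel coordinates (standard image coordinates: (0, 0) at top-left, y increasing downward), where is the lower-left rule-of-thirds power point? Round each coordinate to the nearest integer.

x = 1173 px, y = 5173 px

In pixels the canvas is 8.8 × 400 = 3520 wide and 19.4 × 400 = 7760 tall.
The lower-left point is one-third across and two-thirds down:
x = 1 × 3520/3 ≈ 1173; y = 2 × 7760/3 ≈ 5173.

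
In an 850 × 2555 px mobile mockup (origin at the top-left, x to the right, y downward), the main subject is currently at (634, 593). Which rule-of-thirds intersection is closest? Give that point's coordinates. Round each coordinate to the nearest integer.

Third lines: x ∈ {283, 567}, y ∈ {852, 1703}.
634 is closer to x = 567; 593 is closer to y = 852.
So the nearest intersection is the upper-right power point.

x = 567 px, y = 852 px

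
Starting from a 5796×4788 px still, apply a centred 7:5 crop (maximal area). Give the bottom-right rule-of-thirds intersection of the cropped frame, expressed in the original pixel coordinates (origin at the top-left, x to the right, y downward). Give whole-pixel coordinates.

(3864, 3084)

5796/4788 < 7/5, so the 7:5 crop keeps the full width 5796 and trims height to 5796 × 5/7 = 4140.00 px.
Top offset = (4788 − 4140.00)/2 = 324.00 px; left offset = 0.
Bottom-right is two-thirds across and two-thirds down within the crop:
x = 0.00 + 2 × 5796.00/3 ≈ 3864; y = 324.00 + 2 × 4140.00/3 ≈ 3084.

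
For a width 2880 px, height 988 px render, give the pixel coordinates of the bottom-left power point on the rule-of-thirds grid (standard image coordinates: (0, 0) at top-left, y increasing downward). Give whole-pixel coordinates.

x = 960 px, y = 659 px

The bottom-left point sits one-third of the way across and two-thirds of the way down.
x = 1 × 2880/3 ≈ 960; y = 2 × 988/3 ≈ 659.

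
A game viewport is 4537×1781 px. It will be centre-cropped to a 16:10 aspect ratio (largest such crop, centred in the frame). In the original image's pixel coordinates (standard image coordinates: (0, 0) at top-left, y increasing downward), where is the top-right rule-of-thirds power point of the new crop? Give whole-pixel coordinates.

(2743, 594)

4537/1781 > 16/10, so the 16:10 crop keeps the full height 1781 and trims width to 1781 × 16/10 = 2849.60 px.
Left offset = (4537 − 2849.60)/2 = 843.70 px; top offset = 0.
Top-right is two-thirds across and one-third down within the crop:
x = 843.70 + 2 × 2849.60/3 ≈ 2743; y = 0.00 + 1 × 1781.00/3 ≈ 594.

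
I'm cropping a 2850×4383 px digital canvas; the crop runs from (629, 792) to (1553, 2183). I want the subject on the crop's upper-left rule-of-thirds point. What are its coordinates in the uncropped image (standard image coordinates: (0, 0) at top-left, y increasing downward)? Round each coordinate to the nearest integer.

Crop width = 1553 − 629 = 924 px; one third is 308.00 px.
Crop height = 2183 − 792 = 1391 px; one third is 463.67 px.
The upper-left point is one-third across and one-third down within the crop:
x = 629 + 1 × 308.00 ≈ 937; y = 792 + 1 × 463.67 ≈ 1256.

x = 937 px, y = 1256 px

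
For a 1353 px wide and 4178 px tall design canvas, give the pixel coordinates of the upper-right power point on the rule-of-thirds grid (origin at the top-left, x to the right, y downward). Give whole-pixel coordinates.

x = 902 px, y = 1393 px

The upper-right point sits two-thirds of the way across and one-third of the way down.
x = 2 × 1353/3 ≈ 902; y = 1 × 4178/3 ≈ 1393.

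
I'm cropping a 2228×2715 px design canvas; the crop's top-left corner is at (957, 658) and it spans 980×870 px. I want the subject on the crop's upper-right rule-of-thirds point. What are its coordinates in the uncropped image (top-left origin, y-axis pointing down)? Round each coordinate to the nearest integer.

(1610, 948)

One third of the crop width 980 is 326.67 px.
One third of the crop height 870 is 290.00 px.
The upper-right point is two-thirds across and one-third down within the crop:
x = 957 + 2 × 326.67 ≈ 1610; y = 658 + 1 × 290.00 ≈ 948.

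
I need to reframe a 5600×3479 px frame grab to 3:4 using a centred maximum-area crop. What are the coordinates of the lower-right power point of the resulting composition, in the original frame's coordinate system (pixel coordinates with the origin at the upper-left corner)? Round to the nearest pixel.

(3235, 2319)

5600/3479 > 3/4, so the 3:4 crop keeps the full height 3479 and trims width to 3479 × 3/4 = 2609.25 px.
Left offset = (5600 − 2609.25)/2 = 1495.38 px; top offset = 0.
Lower-right is two-thirds across and two-thirds down within the crop:
x = 1495.38 + 2 × 2609.25/3 ≈ 3235; y = 0.00 + 2 × 3479.00/3 ≈ 2319.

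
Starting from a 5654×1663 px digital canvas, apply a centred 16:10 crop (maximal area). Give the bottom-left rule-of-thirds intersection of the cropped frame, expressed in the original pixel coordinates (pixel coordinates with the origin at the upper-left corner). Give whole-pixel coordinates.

(2384, 1109)

5654/1663 > 16/10, so the 16:10 crop keeps the full height 1663 and trims width to 1663 × 16/10 = 2660.80 px.
Left offset = (5654 − 2660.80)/2 = 1496.60 px; top offset = 0.
Bottom-left is one-third across and two-thirds down within the crop:
x = 1496.60 + 1 × 2660.80/3 ≈ 2384; y = 0.00 + 2 × 1663.00/3 ≈ 1109.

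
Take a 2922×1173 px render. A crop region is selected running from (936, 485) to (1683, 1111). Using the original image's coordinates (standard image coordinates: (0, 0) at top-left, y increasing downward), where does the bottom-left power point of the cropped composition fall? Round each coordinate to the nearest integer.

(1185, 902)

Crop width = 1683 − 936 = 747 px; one third is 249.00 px.
Crop height = 1111 − 485 = 626 px; one third is 208.67 px.
The bottom-left point is one-third across and two-thirds down within the crop:
x = 936 + 1 × 249.00 ≈ 1185; y = 485 + 2 × 208.67 ≈ 902.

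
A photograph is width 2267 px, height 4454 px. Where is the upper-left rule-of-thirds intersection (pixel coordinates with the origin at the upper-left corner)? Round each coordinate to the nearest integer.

The upper-left point sits one-third of the way across and one-third of the way down.
x = 1 × 2267/3 ≈ 756; y = 1 × 4454/3 ≈ 1485.

x = 756 px, y = 1485 px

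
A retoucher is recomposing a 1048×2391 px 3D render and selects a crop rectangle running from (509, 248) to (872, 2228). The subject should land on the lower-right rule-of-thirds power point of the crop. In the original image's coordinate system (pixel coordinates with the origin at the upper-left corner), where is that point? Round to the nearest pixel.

Crop width = 872 − 509 = 363 px; one third is 121.00 px.
Crop height = 2228 − 248 = 1980 px; one third is 660.00 px.
The lower-right point is two-thirds across and two-thirds down within the crop:
x = 509 + 2 × 121.00 ≈ 751; y = 248 + 2 × 660.00 ≈ 1568.

(751, 1568)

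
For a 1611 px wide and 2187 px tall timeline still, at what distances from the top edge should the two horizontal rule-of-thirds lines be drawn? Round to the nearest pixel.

2187 / 3 = 729, so the horizontal lines sit at one and two thirds of 2187.

729 px and 1458 px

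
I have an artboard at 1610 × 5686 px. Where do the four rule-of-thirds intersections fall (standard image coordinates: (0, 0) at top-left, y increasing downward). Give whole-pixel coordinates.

(537, 1895), (1073, 1895), (537, 3791), (1073, 3791)

One third of 1610 is 536.67; one third of 5686 is 1895.33.
Vertical third lines at x = 537 and x = 1073; horizontal third lines at y = 1895 and y = 3791.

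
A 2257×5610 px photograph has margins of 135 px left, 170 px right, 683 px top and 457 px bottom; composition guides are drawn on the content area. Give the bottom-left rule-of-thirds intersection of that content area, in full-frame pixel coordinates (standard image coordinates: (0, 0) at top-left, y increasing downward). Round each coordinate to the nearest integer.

Content width = 2257 − 135 − 170 = 1952 px; content height = 5610 − 683 − 457 = 4470 px.
Bottom-left is one-third across and two-thirds down within the content area.
x = 135 + 1 × 1952/3 = 135 + 650.67 ≈ 786
y = 683 + 2 × 4470/3 = 683 + 2980.00 ≈ 3663

x = 786 px, y = 3663 px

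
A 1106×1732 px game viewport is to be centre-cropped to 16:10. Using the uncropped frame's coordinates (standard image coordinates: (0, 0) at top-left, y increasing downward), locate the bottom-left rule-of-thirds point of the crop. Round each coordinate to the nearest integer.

1106/1732 < 16/10, so the 16:10 crop keeps the full width 1106 and trims height to 1106 × 10/16 = 691.25 px.
Top offset = (1732 − 691.25)/2 = 520.38 px; left offset = 0.
Bottom-left is one-third across and two-thirds down within the crop:
x = 0.00 + 1 × 1106.00/3 ≈ 369; y = 520.38 + 2 × 691.25/3 ≈ 981.

(369, 981)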